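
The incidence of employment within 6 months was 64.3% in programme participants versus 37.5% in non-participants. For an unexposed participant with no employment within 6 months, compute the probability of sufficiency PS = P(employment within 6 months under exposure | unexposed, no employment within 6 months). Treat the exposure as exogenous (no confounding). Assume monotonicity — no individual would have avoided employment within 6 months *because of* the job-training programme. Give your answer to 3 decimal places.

p₁ = 0.643, p₀ = 0.375.
Under exogeneity and monotonicity, PS = (p₁ − p₀) / (1 − p₀).
PS = (0.643 − 0.375) / (1 − 0.375) = 0.268 / 0.625 ≈ 0.4288

PS ≈ 0.429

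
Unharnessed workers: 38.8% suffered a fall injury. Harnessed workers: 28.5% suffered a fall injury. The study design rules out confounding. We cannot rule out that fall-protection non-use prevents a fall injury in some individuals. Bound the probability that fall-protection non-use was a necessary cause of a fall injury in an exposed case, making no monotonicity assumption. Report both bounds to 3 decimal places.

0.265 ≤ PN ≤ 1.000

p₁ = 0.388, p₀ = 0.285.
Under exogeneity alone the bounds on PN are max{0,(p₁−p₀)/p₁} ≤ PN ≤ min{1,(1−p₀)/p₁}.
  lower = (p₁ − p₀)/p₁ = 0.103 / 0.388 ≈ 0.2655
  upper = min{1, (1 − p₀)/p₁} = 0.715 / 0.388 ≈ 1.8428 → capped at 1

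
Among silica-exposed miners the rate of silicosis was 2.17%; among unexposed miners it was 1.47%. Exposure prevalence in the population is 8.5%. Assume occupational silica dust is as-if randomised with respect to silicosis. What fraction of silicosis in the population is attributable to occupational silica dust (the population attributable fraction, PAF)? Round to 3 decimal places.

p₁ = 0.0217, p₀ = 0.0147.
Overall risk P(Y=1) = π·p₁ + (1−π)·p₀ = 0.085×0.0217 + 0.915×0.0147 = 0.015295.
Under exogeneity, PAF = [P(Y=1) − p₀] / P(Y=1).
PAF = (0.015295 − 0.0147) / 0.015295 ≈ 0.0389

PAF ≈ 0.039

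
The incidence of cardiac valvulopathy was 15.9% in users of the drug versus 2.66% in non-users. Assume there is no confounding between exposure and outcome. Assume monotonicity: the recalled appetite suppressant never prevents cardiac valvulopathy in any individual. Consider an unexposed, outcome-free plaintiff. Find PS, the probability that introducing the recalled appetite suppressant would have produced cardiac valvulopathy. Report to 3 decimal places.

p₁ = 0.159, p₀ = 0.0266.
Under exogeneity and monotonicity, PS = (p₁ − p₀) / (1 − p₀).
PS = (0.159 − 0.0266) / (1 − 0.0266) = 0.1324 / 0.9734 ≈ 0.1360

PS ≈ 0.136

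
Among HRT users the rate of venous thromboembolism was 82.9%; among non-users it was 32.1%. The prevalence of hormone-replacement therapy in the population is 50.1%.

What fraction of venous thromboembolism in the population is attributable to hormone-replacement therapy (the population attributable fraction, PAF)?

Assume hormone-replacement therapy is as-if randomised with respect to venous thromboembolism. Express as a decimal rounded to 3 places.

PAF ≈ 0.442

p₁ = 0.829, p₀ = 0.321.
Overall risk P(Y=1) = π·p₁ + (1−π)·p₀ = 0.501×0.829 + 0.499×0.321 = 0.57551.
Under exogeneity, PAF = [P(Y=1) − p₀] / P(Y=1).
PAF = (0.57551 − 0.321) / 0.57551 ≈ 0.4422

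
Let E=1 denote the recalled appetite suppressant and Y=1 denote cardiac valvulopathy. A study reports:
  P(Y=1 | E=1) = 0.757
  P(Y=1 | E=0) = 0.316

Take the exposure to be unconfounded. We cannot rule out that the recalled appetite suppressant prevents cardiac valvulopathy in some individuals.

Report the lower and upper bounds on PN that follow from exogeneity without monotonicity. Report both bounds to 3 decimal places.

Let p₁ = 0.757, p₀ = 0.316.
Under exogeneity alone the bounds on PN are max{0,(p₁−p₀)/p₁} ≤ PN ≤ min{1,(1−p₀)/p₁}.
  lower = (p₁ − p₀)/p₁ = 0.441 / 0.757 ≈ 0.5826
  upper = min{1, (1 − p₀)/p₁} = 0.684 / 0.757 ≈ 0.9036

0.583 ≤ PN ≤ 0.904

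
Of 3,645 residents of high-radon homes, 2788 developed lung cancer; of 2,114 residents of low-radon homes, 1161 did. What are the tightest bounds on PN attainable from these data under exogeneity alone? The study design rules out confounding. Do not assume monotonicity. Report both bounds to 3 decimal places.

0.282 ≤ PN ≤ 0.589

p₁ = P(outcome | exposed) = 2788/3645 = 0.76488
p₀ = P(outcome | unexposed) = 1161/2114 = 0.5492
Under exogeneity alone the bounds on PN are max{0,(p₁−p₀)/p₁} ≤ PN ≤ min{1,(1−p₀)/p₁}.
  lower = (p₁ − p₀)/p₁ = 0.21569 / 0.76488 ≈ 0.2820
  upper = min{1, (1 − p₀)/p₁} = 0.4508 / 0.76488 ≈ 0.5894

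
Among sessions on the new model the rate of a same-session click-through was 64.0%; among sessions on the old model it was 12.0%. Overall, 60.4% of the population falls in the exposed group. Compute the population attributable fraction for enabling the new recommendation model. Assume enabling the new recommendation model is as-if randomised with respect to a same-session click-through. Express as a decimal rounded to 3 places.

PAF ≈ 0.724

p₁ = 0.64, p₀ = 0.12.
Overall risk P(Y=1) = π·p₁ + (1−π)·p₀ = 0.604×0.64 + 0.396×0.12 = 0.43408.
Under exogeneity, PAF = [P(Y=1) − p₀] / P(Y=1).
PAF = (0.43408 − 0.12) / 0.43408 ≈ 0.7236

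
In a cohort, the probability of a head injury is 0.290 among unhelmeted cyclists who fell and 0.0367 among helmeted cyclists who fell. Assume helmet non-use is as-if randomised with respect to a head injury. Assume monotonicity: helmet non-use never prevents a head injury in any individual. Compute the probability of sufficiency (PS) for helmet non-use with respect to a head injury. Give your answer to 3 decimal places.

Let p₁ = 0.29, p₀ = 0.0367.
Under exogeneity and monotonicity, PS = (p₁ − p₀) / (1 − p₀).
PS = (0.29 − 0.0367) / (1 − 0.0367) = 0.2533 / 0.9633 ≈ 0.2630

PS ≈ 0.263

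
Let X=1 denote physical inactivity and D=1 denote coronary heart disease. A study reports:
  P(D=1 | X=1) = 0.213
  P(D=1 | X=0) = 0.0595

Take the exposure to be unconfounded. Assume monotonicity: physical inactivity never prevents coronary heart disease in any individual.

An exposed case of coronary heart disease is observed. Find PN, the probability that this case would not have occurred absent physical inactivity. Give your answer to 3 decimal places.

Let p₁ = 0.213, p₀ = 0.0595.
Under exogeneity and monotonicity, PN = (p₁ − p₀) / p₁.
PN = (0.213 − 0.0595) / 0.213 = 0.1535 / 0.213 ≈ 0.7207

PN ≈ 0.721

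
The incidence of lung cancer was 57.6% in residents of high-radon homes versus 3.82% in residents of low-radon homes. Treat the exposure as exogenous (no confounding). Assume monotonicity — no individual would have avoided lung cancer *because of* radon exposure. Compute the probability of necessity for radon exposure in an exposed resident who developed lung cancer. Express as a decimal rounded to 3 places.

p₁ = 0.576, p₀ = 0.0382.
Under exogeneity and monotonicity, PN = (p₁ − p₀) / p₁.
PN = (0.576 − 0.0382) / 0.576 = 0.5378 / 0.576 ≈ 0.9337

PN ≈ 0.934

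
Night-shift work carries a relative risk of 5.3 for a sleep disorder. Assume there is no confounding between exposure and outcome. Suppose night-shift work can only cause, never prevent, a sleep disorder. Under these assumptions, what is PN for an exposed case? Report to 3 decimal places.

PN ≈ 0.811

Under exogeneity and monotonicity, PN = (RR − 1) / RR = 1 − 1/RR.
PN = (5.3 − 1) / 5.3 = 4.3 / 5.3 ≈ 0.8113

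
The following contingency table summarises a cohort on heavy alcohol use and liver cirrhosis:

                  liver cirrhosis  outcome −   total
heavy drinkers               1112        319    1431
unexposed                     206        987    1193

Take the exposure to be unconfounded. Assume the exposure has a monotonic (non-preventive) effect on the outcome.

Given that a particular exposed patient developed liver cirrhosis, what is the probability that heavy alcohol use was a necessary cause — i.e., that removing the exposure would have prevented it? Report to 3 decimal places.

p₁ = P(outcome | exposed) = 1112/1431 = 0.77708
p₀ = P(outcome | unexposed) = 206/1193 = 0.17267
Under exogeneity and monotonicity, PN = (p₁ − p₀)/p₁.
PN = (0.77708 − 0.17267) / 0.77708 ≈ 0.7778

PN ≈ 0.778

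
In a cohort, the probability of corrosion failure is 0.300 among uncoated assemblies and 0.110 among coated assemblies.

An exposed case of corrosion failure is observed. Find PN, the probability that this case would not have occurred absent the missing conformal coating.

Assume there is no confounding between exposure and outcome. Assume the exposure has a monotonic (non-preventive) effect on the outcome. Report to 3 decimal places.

Let p₁ = 0.3, p₀ = 0.11.
Under exogeneity and monotonicity, PN = (p₁ − p₀) / p₁.
PN = (0.3 − 0.11) / 0.3 = 0.19 / 0.3 ≈ 0.6333

PN ≈ 0.633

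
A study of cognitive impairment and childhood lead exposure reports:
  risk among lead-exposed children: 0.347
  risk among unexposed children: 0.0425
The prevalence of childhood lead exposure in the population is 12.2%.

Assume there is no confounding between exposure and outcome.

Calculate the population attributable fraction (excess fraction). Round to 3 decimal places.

PAF ≈ 0.466

Let p₁ = 0.347, p₀ = 0.0425.
Overall risk P(Y=1) = π·p₁ + (1−π)·p₀ = 0.122×0.347 + 0.878×0.0425 = 0.079649.
Under exogeneity, PAF = [P(Y=1) − p₀] / P(Y=1).
PAF = (0.079649 − 0.0425) / 0.079649 ≈ 0.4664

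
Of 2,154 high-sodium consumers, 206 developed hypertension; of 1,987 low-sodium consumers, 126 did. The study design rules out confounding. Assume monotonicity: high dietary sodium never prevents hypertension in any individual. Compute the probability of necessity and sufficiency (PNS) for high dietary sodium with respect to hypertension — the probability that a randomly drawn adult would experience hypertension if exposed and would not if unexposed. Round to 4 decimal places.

p₁ = P(outcome | exposed) = 206/2154 = 0.095636
p₀ = P(outcome | unexposed) = 126/1987 = 0.063412
Under exogeneity and monotonicity, PNS = p₁ − p₀.
PNS = 0.095636 − 0.063412 = 0.032224

PNS ≈ 0.0322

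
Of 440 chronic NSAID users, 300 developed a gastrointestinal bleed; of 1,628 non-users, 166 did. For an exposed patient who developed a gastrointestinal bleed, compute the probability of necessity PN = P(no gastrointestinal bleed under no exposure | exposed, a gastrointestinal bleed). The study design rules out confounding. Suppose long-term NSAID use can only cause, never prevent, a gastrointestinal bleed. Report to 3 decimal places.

p₁ = P(outcome | exposed) = 300/440 = 0.68182
p₀ = P(outcome | unexposed) = 166/1628 = 0.10197
Under exogeneity and monotonicity, PN = (p₁ − p₀) / p₁.
PN = (0.68182 − 0.10197) / 0.68182 = 0.57985 / 0.68182 ≈ 0.8505

PN ≈ 0.850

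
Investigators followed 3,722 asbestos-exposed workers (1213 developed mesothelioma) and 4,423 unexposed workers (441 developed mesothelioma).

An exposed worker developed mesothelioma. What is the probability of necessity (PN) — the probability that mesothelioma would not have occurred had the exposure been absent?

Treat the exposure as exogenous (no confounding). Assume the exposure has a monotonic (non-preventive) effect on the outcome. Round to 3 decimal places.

p₁ = P(outcome | exposed) = 1213/3722 = 0.3259
p₀ = P(outcome | unexposed) = 441/4423 = 0.099706
Under exogeneity and monotonicity, PN = (p₁ − p₀) / p₁.
PN = (0.3259 − 0.099706) / 0.3259 = 0.22619 / 0.3259 ≈ 0.6941

PN ≈ 0.694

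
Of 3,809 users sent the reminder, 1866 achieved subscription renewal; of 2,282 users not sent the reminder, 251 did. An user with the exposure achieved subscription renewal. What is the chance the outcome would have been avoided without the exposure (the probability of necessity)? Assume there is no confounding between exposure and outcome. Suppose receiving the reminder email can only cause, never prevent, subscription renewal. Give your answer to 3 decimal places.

PN ≈ 0.775

p₁ = P(outcome | exposed) = 1866/3809 = 0.48989
p₀ = P(outcome | unexposed) = 251/2282 = 0.10999
Under exogeneity and monotonicity, PN = (p₁ − p₀) / p₁.
PN = (0.48989 − 0.10999) / 0.48989 = 0.3799 / 0.48989 ≈ 0.7755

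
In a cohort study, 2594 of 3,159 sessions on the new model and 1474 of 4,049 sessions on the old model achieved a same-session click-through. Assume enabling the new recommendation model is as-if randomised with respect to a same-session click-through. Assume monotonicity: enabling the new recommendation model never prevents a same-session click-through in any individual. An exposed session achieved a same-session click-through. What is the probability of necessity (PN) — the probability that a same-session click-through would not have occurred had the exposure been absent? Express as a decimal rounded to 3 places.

p₁ = P(outcome | exposed) = 2594/3159 = 0.82115
p₀ = P(outcome | unexposed) = 1474/4049 = 0.36404
Under exogeneity and monotonicity, PN = (p₁ − p₀) / p₁.
PN = (0.82115 − 0.36404) / 0.82115 = 0.45711 / 0.82115 ≈ 0.5567

PN ≈ 0.557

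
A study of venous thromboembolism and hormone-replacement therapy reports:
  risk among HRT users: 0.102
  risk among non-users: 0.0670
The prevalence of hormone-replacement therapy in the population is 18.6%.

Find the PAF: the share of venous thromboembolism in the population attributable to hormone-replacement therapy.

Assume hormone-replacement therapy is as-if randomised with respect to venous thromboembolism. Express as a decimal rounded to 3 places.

PAF ≈ 0.089

Let p₁ = 0.102, p₀ = 0.067.
Overall risk P(Y=1) = π·p₁ + (1−π)·p₀ = 0.186×0.102 + 0.814×0.067 = 0.07351.
Under exogeneity, PAF = [P(Y=1) − p₀] / P(Y=1).
PAF = (0.07351 − 0.067) / 0.07351 ≈ 0.0886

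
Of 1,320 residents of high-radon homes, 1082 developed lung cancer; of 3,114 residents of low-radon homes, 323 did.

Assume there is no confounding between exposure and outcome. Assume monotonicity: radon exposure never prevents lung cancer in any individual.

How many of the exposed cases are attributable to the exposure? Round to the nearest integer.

p₁ = P(outcome | exposed) = 1082/1320 = 0.8197
p₀ = P(outcome | unexposed) = 323/3114 = 0.10373
PN = (p₁ − p₀)/p₁ = (0.8197 − 0.10373) / 0.8197 ≈ 0.87346.
Attributable cases ≈ PN × (exposed cases) = 0.87346 × 1082 ≈ 945.08.

about 945 cases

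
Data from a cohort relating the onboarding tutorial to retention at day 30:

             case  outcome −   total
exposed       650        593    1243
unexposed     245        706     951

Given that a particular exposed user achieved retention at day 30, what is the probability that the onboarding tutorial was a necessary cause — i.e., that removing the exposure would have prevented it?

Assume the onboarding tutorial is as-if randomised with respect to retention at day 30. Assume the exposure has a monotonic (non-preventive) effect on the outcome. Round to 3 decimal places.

p₁ = P(outcome | exposed) = 650/1243 = 0.52293
p₀ = P(outcome | unexposed) = 245/951 = 0.25762
Under exogeneity and monotonicity, PN = (p₁ − p₀)/p₁.
PN = (0.52293 − 0.25762) / 0.52293 ≈ 0.5073

PN ≈ 0.507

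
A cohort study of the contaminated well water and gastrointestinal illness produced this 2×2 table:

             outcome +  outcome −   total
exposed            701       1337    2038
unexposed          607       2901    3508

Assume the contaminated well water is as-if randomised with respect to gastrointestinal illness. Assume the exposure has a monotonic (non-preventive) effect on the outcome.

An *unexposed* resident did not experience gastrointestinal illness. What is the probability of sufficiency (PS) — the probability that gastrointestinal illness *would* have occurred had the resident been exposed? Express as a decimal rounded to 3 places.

p₁ = P(outcome | exposed) = 701/2038 = 0.34396
p₀ = P(outcome | unexposed) = 607/3508 = 0.17303
Under exogeneity and monotonicity, PS = (p₁ − p₀) / (1 − p₀).
PS = (0.34396 − 0.17303) / (1 − 0.17303) = 0.17093 / 0.82697 ≈ 0.2067

PS ≈ 0.207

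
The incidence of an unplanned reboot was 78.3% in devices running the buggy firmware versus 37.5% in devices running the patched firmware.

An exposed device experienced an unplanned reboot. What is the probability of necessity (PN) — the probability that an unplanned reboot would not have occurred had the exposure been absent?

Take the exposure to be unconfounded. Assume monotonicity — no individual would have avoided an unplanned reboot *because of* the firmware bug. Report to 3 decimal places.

p₁ = 0.783, p₀ = 0.375.
Under exogeneity and monotonicity, PN = (p₁ − p₀) / p₁.
PN = (0.783 − 0.375) / 0.783 = 0.408 / 0.783 ≈ 0.5211

PN ≈ 0.521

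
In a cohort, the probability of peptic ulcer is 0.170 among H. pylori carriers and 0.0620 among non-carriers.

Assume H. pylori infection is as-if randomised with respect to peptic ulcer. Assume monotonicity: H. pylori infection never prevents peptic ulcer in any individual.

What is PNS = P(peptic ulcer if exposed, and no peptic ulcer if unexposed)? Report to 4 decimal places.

PNS ≈ 0.1080

Let p₁ = 0.17, p₀ = 0.062.
Under exogeneity and monotonicity, PNS = p₁ − p₀.
PNS = 0.17 − 0.062 = 0.108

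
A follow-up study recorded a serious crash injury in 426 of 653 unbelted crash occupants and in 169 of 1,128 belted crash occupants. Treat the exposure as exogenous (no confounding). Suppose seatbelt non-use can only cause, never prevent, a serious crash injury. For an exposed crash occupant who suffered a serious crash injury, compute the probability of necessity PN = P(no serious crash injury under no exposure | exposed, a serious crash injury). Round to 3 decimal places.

p₁ = P(outcome | exposed) = 426/653 = 0.65237
p₀ = P(outcome | unexposed) = 169/1128 = 0.14982
Under exogeneity and monotonicity, PN = (p₁ − p₀) / p₁.
PN = (0.65237 − 0.14982) / 0.65237 = 0.50255 / 0.65237 ≈ 0.7703

PN ≈ 0.770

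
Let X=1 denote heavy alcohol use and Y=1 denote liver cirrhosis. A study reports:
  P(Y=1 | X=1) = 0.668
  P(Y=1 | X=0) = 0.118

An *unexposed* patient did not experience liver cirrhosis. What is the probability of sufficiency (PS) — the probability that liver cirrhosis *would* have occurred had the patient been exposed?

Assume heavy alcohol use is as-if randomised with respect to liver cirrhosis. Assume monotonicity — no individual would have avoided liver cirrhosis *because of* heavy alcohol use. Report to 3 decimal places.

PS ≈ 0.624

Let p₁ = 0.668, p₀ = 0.118.
Under exogeneity and monotonicity, PS = (p₁ − p₀) / (1 − p₀).
PS = (0.668 − 0.118) / (1 − 0.118) = 0.55 / 0.882 ≈ 0.6236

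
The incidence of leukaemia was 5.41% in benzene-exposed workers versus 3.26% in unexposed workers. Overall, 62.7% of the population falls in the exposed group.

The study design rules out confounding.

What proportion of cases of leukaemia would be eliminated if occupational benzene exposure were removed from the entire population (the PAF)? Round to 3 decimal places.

p₁ = 0.0541, p₀ = 0.0326.
Overall risk P(Y=1) = π·p₁ + (1−π)·p₀ = 0.627×0.0541 + 0.373×0.0326 = 0.04608.
Under exogeneity, PAF = [P(Y=1) − p₀] / P(Y=1).
PAF = (0.04608 − 0.0326) / 0.04608 ≈ 0.2925

PAF ≈ 0.293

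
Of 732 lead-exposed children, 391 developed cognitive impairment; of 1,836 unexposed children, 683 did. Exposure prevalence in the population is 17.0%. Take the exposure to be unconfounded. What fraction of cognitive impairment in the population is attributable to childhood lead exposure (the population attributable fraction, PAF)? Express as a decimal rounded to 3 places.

p₁ = P(outcome | exposed) = 391/732 = 0.53415
p₀ = P(outcome | unexposed) = 683/1836 = 0.372
Overall risk P(Y=1) = π·p₁ + (1−π)·p₀ = 0.17×0.53415 + 0.83×0.372 = 0.39957.
Under exogeneity, PAF = [P(Y=1) − p₀] / P(Y=1).
PAF = (0.39957 − 0.372) / 0.39957 ≈ 0.0690

PAF ≈ 0.069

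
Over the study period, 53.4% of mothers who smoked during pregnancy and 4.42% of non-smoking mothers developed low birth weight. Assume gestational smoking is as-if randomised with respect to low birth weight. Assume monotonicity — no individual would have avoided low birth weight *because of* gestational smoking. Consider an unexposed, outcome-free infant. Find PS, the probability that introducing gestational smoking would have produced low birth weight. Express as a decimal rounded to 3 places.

p₁ = 0.534, p₀ = 0.0442.
Under exogeneity and monotonicity, PS = (p₁ − p₀) / (1 − p₀).
PS = (0.534 − 0.0442) / (1 − 0.0442) = 0.4898 / 0.9558 ≈ 0.5125

PS ≈ 0.512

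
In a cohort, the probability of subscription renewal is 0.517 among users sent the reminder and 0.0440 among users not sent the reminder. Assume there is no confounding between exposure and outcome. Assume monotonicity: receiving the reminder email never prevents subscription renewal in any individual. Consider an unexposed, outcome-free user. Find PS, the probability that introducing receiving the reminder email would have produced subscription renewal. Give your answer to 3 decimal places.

Let p₁ = 0.517, p₀ = 0.044.
Under exogeneity and monotonicity, PS = (p₁ − p₀) / (1 − p₀).
PS = (0.517 − 0.044) / (1 − 0.044) = 0.473 / 0.956 ≈ 0.4948

PS ≈ 0.495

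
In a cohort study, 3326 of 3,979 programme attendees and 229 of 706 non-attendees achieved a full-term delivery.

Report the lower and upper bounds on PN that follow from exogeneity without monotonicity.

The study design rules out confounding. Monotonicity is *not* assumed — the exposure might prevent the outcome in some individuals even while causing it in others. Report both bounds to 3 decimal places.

0.612 ≤ PN ≤ 0.808

p₁ = P(outcome | exposed) = 3326/3979 = 0.83589
p₀ = P(outcome | unexposed) = 229/706 = 0.32436
Under exogeneity alone the bounds on PN are max{0,(p₁−p₀)/p₁} ≤ PN ≤ min{1,(1−p₀)/p₁}.
  lower = (p₁ − p₀)/p₁ = 0.51153 / 0.83589 ≈ 0.6120
  upper = min{1, (1 − p₀)/p₁} = 0.67564 / 0.83589 ≈ 0.8083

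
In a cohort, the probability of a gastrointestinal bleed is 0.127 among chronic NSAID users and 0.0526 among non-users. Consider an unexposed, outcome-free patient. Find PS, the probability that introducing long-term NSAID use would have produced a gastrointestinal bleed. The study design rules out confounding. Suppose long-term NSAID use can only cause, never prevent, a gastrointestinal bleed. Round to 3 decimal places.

Let p₁ = 0.127, p₀ = 0.0526.
Under exogeneity and monotonicity, PS = (p₁ − p₀) / (1 − p₀).
PS = (0.127 − 0.0526) / (1 − 0.0526) = 0.0744 / 0.9474 ≈ 0.0785

PS ≈ 0.079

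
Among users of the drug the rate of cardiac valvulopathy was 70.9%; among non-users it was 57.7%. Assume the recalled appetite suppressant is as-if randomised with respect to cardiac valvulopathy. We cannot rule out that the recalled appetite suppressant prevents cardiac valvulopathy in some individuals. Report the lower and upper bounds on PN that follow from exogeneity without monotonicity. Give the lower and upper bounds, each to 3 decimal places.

p₁ = 0.709, p₀ = 0.577.
Under exogeneity alone the bounds on PN are max{0,(p₁−p₀)/p₁} ≤ PN ≤ min{1,(1−p₀)/p₁}.
  lower = (p₁ − p₀)/p₁ = 0.132 / 0.709 ≈ 0.1862
  upper = min{1, (1 − p₀)/p₁} = 0.423 / 0.709 ≈ 0.5966

0.186 ≤ PN ≤ 0.597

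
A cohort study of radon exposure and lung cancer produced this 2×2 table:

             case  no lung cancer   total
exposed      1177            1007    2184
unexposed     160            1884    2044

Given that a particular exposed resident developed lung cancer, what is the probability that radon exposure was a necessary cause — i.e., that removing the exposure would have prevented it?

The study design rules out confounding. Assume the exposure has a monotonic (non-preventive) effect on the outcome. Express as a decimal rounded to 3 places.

p₁ = P(outcome | exposed) = 1177/2184 = 0.53892
p₀ = P(outcome | unexposed) = 160/2044 = 0.078278
Under exogeneity and monotonicity, PN = (p₁ − p₀) / p₁.
PN = (0.53892 − 0.078278) / 0.53892 = 0.46064 / 0.53892 ≈ 0.8548

PN ≈ 0.855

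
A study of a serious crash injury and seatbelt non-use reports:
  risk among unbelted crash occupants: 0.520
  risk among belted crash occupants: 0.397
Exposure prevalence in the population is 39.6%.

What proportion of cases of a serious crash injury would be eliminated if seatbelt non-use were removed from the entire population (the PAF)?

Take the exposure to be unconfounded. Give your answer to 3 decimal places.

Let p₁ = 0.52, p₀ = 0.397.
Overall risk P(Y=1) = π·p₁ + (1−π)·p₀ = 0.396×0.52 + 0.604×0.397 = 0.44571.
Under exogeneity, PAF = [P(Y=1) − p₀] / P(Y=1).
PAF = (0.44571 − 0.397) / 0.44571 ≈ 0.1093

PAF ≈ 0.109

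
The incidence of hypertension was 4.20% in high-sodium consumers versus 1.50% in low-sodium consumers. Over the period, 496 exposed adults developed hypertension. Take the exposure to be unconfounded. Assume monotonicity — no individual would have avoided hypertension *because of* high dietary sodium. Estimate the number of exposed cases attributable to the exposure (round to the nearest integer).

about 319 cases

p₁ = 0.042, p₀ = 0.015.
PN = (p₁ − p₀)/p₁ = (0.042 − 0.015) / 0.042 ≈ 0.64286.
Attributable cases ≈ PN × (exposed cases) = 0.64286 × 496 ≈ 318.86.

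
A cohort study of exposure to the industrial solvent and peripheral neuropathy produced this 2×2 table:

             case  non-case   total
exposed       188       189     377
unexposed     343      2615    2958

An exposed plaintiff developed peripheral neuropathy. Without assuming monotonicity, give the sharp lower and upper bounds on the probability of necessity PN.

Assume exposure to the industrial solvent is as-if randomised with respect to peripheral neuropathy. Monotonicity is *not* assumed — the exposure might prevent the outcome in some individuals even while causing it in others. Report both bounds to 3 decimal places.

p₁ = P(outcome | exposed) = 188/377 = 0.49867
p₀ = P(outcome | unexposed) = 343/2958 = 0.11596
Under exogeneity alone the bounds on PN are max{0,(p₁−p₀)/p₁} ≤ PN ≤ min{1,(1−p₀)/p₁}.
  lower = (p₁ − p₀)/p₁ = 0.38272 / 0.49867 ≈ 0.7675
  upper = min{1, (1 − p₀)/p₁} = 0.88404 / 0.49867 ≈ 1.7728 → capped at 1

0.767 ≤ PN ≤ 1.000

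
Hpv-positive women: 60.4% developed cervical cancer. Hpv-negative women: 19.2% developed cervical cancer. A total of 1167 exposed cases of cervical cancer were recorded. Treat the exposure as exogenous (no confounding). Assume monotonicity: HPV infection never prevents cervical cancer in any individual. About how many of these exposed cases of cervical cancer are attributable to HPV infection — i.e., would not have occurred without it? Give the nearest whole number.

p₁ = 0.604, p₀ = 0.192.
PN = (p₁ − p₀)/p₁ = (0.604 − 0.192) / 0.604 ≈ 0.68212.
Attributable cases ≈ PN × (exposed cases) = 0.68212 × 1167 ≈ 796.03.

about 796 cases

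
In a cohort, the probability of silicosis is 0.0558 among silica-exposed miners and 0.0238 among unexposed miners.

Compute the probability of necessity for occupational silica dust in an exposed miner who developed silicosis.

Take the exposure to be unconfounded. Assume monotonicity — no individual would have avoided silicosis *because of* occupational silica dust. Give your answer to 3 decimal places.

PN ≈ 0.573

Let p₁ = 0.0558, p₀ = 0.0238.
Under exogeneity and monotonicity, PN = (p₁ − p₀) / p₁.
PN = (0.0558 − 0.0238) / 0.0558 = 0.032 / 0.0558 ≈ 0.5735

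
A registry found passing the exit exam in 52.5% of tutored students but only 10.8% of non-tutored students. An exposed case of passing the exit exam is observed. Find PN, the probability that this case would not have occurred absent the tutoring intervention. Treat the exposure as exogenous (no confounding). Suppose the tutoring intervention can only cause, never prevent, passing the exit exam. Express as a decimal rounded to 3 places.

p₁ = 0.525, p₀ = 0.108.
Under exogeneity and monotonicity, PN = (p₁ − p₀) / p₁.
PN = (0.525 − 0.108) / 0.525 = 0.417 / 0.525 ≈ 0.7943

PN ≈ 0.794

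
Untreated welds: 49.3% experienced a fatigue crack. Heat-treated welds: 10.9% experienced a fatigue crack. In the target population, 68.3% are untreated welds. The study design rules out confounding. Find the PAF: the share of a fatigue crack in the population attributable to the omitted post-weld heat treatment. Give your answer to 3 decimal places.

p₁ = 0.493, p₀ = 0.109.
Overall risk P(Y=1) = π·p₁ + (1−π)·p₀ = 0.683×0.493 + 0.317×0.109 = 0.37127.
Under exogeneity, PAF = [P(Y=1) − p₀] / P(Y=1).
PAF = (0.37127 − 0.109) / 0.37127 ≈ 0.7064

PAF ≈ 0.706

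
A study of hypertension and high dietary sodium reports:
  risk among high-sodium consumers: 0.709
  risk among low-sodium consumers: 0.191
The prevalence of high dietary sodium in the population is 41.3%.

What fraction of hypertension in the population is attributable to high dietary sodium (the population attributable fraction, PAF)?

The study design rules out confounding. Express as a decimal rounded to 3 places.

PAF ≈ 0.528

Let p₁ = 0.709, p₀ = 0.191.
Overall risk P(Y=1) = π·p₁ + (1−π)·p₀ = 0.413×0.709 + 0.587×0.191 = 0.40493.
Under exogeneity, PAF = [P(Y=1) − p₀] / P(Y=1).
PAF = (0.40493 − 0.191) / 0.40493 ≈ 0.5283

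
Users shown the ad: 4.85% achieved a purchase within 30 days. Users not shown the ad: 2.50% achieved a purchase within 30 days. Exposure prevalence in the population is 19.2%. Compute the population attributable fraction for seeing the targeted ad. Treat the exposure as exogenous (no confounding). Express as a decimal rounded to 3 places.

PAF ≈ 0.153

p₁ = 0.0485, p₀ = 0.025.
Overall risk P(Y=1) = π·p₁ + (1−π)·p₀ = 0.192×0.0485 + 0.808×0.025 = 0.029512.
Under exogeneity, PAF = [P(Y=1) − p₀] / P(Y=1).
PAF = (0.029512 − 0.025) / 0.029512 ≈ 0.1529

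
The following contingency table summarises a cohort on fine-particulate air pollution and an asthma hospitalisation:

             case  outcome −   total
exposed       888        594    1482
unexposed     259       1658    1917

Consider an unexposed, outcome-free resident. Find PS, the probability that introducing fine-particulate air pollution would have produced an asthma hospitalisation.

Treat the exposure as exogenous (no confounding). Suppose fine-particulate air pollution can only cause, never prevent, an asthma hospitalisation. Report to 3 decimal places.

p₁ = P(outcome | exposed) = 888/1482 = 0.59919
p₀ = P(outcome | unexposed) = 259/1917 = 0.13511
Under exogeneity and monotonicity, PS = (p₁ − p₀) / (1 − p₀).
PS = (0.59919 − 0.13511) / (1 − 0.13511) = 0.46408 / 0.86489 ≈ 0.5366

PS ≈ 0.537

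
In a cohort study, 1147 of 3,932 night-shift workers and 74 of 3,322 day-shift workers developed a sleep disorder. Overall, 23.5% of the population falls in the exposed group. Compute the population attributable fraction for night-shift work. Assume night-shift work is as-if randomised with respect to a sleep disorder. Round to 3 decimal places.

PAF ≈ 0.740

p₁ = P(outcome | exposed) = 1147/3932 = 0.29171
p₀ = P(outcome | unexposed) = 74/3322 = 0.022276
Overall risk P(Y=1) = π·p₁ + (1−π)·p₀ = 0.235×0.29171 + 0.765×0.022276 = 0.085593.
Under exogeneity, PAF = [P(Y=1) − p₀] / P(Y=1).
PAF = (0.085593 − 0.022276) / 0.085593 ≈ 0.7397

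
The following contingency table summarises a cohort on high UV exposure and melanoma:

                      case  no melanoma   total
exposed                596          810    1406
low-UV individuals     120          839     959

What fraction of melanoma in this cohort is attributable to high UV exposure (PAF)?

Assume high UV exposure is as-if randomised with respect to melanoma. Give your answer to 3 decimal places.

PAF ≈ 0.587

p₁ = P(outcome | exposed) = 596/1406 = 0.4239
p₀ = P(outcome | unexposed) = 120/959 = 0.12513
Exposure prevalence π = 1406/2365 = 0.5945; overall risk P(Y=1) = 0.30275.
Under exogeneity, PAF = [P(Y=1) − p₀]/P(Y=1).
PAF = (0.30275 − 0.12513) / 0.30275 ≈ 0.5867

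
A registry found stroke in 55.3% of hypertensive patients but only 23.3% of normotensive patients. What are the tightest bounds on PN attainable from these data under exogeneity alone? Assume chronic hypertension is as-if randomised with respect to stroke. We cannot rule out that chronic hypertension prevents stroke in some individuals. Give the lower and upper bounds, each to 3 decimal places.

p₁ = 0.553, p₀ = 0.233.
Under exogeneity alone the bounds on PN are max{0,(p₁−p₀)/p₁} ≤ PN ≤ min{1,(1−p₀)/p₁}.
  lower = (p₁ − p₀)/p₁ = 0.32 / 0.553 ≈ 0.5787
  upper = min{1, (1 − p₀)/p₁} = 0.767 / 0.553 ≈ 1.3870 → capped at 1

0.579 ≤ PN ≤ 1.000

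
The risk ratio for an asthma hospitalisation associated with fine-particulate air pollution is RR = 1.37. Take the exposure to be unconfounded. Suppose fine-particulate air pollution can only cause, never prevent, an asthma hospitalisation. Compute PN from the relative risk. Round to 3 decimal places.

Under exogeneity and monotonicity, PN = (RR − 1) / RR = 1 − 1/RR.
PN = (1.37 − 1) / 1.37 = 0.37 / 1.37 ≈ 0.2701

PN ≈ 0.270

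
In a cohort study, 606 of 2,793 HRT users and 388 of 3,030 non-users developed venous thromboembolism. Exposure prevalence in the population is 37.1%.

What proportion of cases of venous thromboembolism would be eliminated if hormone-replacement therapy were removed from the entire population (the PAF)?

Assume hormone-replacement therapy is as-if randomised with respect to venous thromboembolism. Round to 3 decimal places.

PAF ≈ 0.205

p₁ = P(outcome | exposed) = 606/2793 = 0.21697
p₀ = P(outcome | unexposed) = 388/3030 = 0.12805
Overall risk P(Y=1) = π·p₁ + (1−π)·p₀ = 0.371×0.21697 + 0.629×0.12805 = 0.16104.
Under exogeneity, PAF = [P(Y=1) − p₀] / P(Y=1).
PAF = (0.16104 − 0.12805) / 0.16104 ≈ 0.2048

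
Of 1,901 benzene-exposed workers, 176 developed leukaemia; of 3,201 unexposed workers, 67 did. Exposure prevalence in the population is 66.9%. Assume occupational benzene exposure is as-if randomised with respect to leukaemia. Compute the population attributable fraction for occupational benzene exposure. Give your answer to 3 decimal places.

PAF ≈ 0.696

p₁ = P(outcome | exposed) = 176/1901 = 0.092583
p₀ = P(outcome | unexposed) = 67/3201 = 0.020931
Overall risk P(Y=1) = π·p₁ + (1−π)·p₀ = 0.669×0.092583 + 0.331×0.020931 = 0.068866.
Under exogeneity, PAF = [P(Y=1) − p₀] / P(Y=1).
PAF = (0.068866 − 0.020931) / 0.068866 ≈ 0.6961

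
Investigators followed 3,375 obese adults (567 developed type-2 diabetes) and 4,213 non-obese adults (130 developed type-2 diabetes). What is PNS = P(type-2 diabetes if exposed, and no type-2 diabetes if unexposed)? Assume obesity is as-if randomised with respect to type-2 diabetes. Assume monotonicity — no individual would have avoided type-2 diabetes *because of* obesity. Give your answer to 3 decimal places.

PNS ≈ 0.137

p₁ = P(outcome | exposed) = 567/3375 = 0.168
p₀ = P(outcome | unexposed) = 130/4213 = 0.030857
Under exogeneity and monotonicity, PNS = p₁ − p₀.
PNS = 0.168 − 0.030857 = 0.13714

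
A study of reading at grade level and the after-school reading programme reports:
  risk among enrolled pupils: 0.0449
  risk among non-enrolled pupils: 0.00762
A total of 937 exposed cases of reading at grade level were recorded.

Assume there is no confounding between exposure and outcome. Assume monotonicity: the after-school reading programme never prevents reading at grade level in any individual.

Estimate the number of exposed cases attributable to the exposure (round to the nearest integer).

Let p₁ = 0.0449, p₀ = 0.00762.
PN = (p₁ − p₀)/p₁ = (0.0449 − 0.00762) / 0.0449 ≈ 0.83029.
Attributable cases ≈ PN × (exposed cases) = 0.83029 × 937 ≈ 777.98.

about 778 cases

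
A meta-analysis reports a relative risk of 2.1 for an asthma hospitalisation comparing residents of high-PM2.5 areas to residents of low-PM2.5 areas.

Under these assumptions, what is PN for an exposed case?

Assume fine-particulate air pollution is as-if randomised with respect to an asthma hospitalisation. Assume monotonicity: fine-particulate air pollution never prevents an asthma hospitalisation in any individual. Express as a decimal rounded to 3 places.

Under exogeneity and monotonicity, PN = (RR − 1) / RR = 1 − 1/RR.
PN = (2.1 − 1) / 2.1 = 1.1 / 2.1 ≈ 0.5238

PN ≈ 0.524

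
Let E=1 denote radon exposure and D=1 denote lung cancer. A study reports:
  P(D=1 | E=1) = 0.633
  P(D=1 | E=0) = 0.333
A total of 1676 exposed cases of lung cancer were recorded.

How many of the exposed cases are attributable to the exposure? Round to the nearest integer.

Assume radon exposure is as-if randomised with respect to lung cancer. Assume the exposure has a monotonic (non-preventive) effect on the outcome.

about 794 cases

Let p₁ = 0.633, p₀ = 0.333.
PN = (p₁ − p₀)/p₁ = (0.633 − 0.333) / 0.633 ≈ 0.47393.
Attributable cases ≈ PN × (exposed cases) = 0.47393 × 1676 ≈ 794.31.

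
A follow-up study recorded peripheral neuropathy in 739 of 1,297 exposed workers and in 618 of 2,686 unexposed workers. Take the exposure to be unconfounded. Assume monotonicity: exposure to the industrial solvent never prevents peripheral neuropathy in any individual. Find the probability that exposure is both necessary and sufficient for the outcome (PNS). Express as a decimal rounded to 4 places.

PNS ≈ 0.3397

p₁ = P(outcome | exposed) = 739/1297 = 0.56978
p₀ = P(outcome | unexposed) = 618/2686 = 0.23008
Under exogeneity and monotonicity, PNS = p₁ − p₀.
PNS = 0.56978 − 0.23008 = 0.33969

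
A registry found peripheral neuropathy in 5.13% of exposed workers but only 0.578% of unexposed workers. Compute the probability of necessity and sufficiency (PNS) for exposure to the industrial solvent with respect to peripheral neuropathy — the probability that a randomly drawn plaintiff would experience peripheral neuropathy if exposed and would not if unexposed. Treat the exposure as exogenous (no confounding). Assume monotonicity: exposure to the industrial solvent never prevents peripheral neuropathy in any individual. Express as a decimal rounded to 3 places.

PNS ≈ 0.046

p₁ = 0.0513, p₀ = 0.00578.
Under exogeneity and monotonicity, PNS = p₁ − p₀.
PNS = 0.0513 − 0.00578 = 0.04552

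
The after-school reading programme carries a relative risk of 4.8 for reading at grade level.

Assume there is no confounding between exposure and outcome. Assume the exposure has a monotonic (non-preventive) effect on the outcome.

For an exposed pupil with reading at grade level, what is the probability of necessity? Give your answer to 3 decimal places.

Under exogeneity and monotonicity, PN = (RR − 1) / RR = 1 − 1/RR.
PN = (4.8 − 1) / 4.8 = 3.8 / 4.8 ≈ 0.7917

PN ≈ 0.792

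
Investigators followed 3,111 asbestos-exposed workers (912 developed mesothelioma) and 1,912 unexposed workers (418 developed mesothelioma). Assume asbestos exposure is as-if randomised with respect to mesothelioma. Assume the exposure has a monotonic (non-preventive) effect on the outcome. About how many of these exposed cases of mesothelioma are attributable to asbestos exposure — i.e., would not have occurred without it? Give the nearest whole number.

about 232 cases

p₁ = P(outcome | exposed) = 912/3111 = 0.29315
p₀ = P(outcome | unexposed) = 418/1912 = 0.21862
PN = (p₁ − p₀)/p₁ = (0.29315 − 0.21862) / 0.29315 ≈ 0.25425.
Attributable cases ≈ PN × (exposed cases) = 0.25425 × 912 ≈ 231.88.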